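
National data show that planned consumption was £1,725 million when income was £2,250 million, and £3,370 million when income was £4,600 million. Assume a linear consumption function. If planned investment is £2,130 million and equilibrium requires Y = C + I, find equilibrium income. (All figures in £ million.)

MPC = (3370 − 1725)/(4600 − 2250) = 1645/2350 = 0.7
a = 1725 − 0.7(2250) = 150
Equilibrium: Y = 150 + 0.7Y + 2130
0.3Y = 2280, so Y = 2280/0.3 = 7600

Y = 7600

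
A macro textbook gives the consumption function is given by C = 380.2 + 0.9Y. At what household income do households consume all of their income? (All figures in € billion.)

At break-even, C = Y: 380.2 + 0.9Y = Y
0.1Y = 380.2, so Y = 380.2/0.1 = 3802

Y = 3802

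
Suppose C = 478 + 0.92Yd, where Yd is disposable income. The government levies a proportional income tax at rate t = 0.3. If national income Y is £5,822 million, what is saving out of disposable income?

Yd = (1 − 0.3)(5822) = 0.7(5822) = 4075.4
C = 478 + 0.92(4075.4) = 478 + 3749.368 = 4227.368
S = Yd − C = 4075.4 − 4227.368 = -151.968

S = -151.968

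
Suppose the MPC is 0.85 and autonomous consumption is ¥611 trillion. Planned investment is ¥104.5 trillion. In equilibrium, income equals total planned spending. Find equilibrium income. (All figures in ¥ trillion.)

Y = C + I = 611 + 0.85Y + 104.5
Y − 0.85Y = 715.5
0.15Y = 715.5, so Y = 715.5/0.15 = 4770

Y = 4770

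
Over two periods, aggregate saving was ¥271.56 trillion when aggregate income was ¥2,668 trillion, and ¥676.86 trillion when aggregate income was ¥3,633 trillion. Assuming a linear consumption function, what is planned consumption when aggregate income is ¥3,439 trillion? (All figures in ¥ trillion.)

MPS = ΔS/ΔY = (676.86 − 271.56)/(3633 − 2668) = 405.3/965 = 0.42
MPC = 1 − MPS = 0.58
Autonomous saving = 271.56 − 0.42(2668) = -849, so a = 849
C = 849 + 0.58(3439) = 849 + 1994.62 = 2843.62

C = 2843.62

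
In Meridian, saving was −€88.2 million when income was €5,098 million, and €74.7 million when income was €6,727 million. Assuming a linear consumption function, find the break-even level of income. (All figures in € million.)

MPS = ΔS/ΔY = (74.7 − (-88.2))/(6727 − 5098) = 162.9/1629 = 0.1
MPC = 1 − MPS = 0.9
From S(5098) = -88.2: −a + 0.1(5098) = -88.2, so a = 509.8 − (-88.2) = 598
Break-even (S = 0): Y = a/MPS = 598/0.1 = 5980

Y = 5980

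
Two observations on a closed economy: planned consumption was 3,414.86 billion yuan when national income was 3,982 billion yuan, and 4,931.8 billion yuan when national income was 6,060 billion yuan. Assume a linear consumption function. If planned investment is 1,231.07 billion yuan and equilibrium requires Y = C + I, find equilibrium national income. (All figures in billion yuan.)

MPC = (4931.8 − 3414.86)/(6060 − 3982) = 1516.94/2078 = 0.73
a = 3414.86 − 0.73(3982) = 508
Equilibrium: Y = 508 + 0.73Y + 1231.07
0.27Y = 1739.07, so Y = 1739.07/0.27 = 6441

Y = 6441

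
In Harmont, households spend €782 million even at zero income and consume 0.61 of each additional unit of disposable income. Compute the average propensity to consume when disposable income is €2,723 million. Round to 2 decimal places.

APC = 0.90

C = 782 + 0.61(2723) = 2443.03
APC = C/Y = 2443.03/2723 = 0.90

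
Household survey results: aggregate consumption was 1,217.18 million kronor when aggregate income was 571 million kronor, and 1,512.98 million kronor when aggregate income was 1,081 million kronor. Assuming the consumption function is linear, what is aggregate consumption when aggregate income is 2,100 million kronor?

C = 2104

MPC = (1512.98 − 1217.18)/(1081 − 571) = 295.8/510 = 0.58
a = 1217.18 − 0.58(571) = 1217.18 − 331.18 = 886
C = 886 + 0.58(2100) = 886 + 1218 = 2104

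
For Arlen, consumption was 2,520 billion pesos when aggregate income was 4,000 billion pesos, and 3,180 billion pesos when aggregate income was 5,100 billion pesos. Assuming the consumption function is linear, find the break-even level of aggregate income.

MPC = (3180 − 2520)/(5100 − 4000) = 660/1100 = 0.6
a = 2520 − 0.6(4000) = 2520 − 2400 = 120
Break-even: Y = a/(1−MPC) = 120/0.4 = 300

Y = 300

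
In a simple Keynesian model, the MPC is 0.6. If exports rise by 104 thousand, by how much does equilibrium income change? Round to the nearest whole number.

ΔY ≈ 260

The multiplier is 1/(1 − MPC) = 1/0.4.
ΔY = 104/0.4 = 260.00 ≈ 260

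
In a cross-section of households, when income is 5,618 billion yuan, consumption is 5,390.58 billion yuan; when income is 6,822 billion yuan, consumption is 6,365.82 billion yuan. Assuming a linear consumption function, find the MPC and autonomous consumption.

MPC = 0.81; a = 840

MPC = ΔC/ΔY = (6365.82 − 5390.58)/(6822 − 5618) = 975.24/1204 = 0.81
a = C − MPC·Y = 5390.58 − 0.81(5618) = 5390.58 − 4550.58 = 840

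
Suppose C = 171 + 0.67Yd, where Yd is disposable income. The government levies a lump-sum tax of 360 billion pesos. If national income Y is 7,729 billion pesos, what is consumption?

Yd = Y − T = 7729 − 360 = 7369
C = 171 + 0.67(7369) = 171 + 4937.23 = 5108.23

C = 5108.23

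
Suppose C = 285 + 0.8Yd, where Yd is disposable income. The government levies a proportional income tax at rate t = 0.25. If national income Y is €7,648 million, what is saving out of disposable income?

S = 862.2

Yd = (1 − 0.25)(7648) = 0.75(7648) = 5736
C = 285 + 0.8(5736) = 285 + 4588.8 = 4873.8
S = Yd − C = 5736 − 4873.8 = 862.2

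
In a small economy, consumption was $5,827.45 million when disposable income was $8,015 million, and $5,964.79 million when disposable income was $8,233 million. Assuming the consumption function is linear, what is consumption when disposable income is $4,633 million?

MPC = (5964.79 − 5827.45)/(8233 − 8015) = 137.34/218 = 0.63
a = 5827.45 − 0.63(8015) = 5827.45 − 5049.45 = 778
C = 778 + 0.63(4633) = 778 + 2918.79 = 3696.79

C = 3696.79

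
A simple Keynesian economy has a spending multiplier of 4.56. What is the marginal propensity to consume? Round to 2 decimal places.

k = 1/(1 − MPC), so 1 − MPC = 1/k = 1/4.56 = 0.2193
MPC = 1 − 0.2193 = 0.78

MPC = 0.78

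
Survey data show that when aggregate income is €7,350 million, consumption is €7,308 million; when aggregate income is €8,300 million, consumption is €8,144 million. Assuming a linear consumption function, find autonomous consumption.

a = 840

MPC = ΔC/ΔY = (8144 − 7308)/(8300 − 7350) = 836/950 = 0.88
a = C − MPC·Y = 7308 − 0.88(7350) = 7308 − 6468 = 840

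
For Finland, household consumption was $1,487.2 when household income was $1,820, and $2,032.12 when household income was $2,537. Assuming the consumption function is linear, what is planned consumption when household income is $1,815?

C = 1483.4

MPC = (2032.12 − 1487.2)/(2537 − 1820) = 544.92/717 = 0.76
a = 1487.2 − 0.76(1820) = 1487.2 − 1383.2 = 104
C = 104 + 0.76(1815) = 104 + 1379.4 = 1483.4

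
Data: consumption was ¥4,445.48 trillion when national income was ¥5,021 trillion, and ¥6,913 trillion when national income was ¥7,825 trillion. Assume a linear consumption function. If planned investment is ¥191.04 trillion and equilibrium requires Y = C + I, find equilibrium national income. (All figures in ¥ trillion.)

Y = 1817

MPC = (6913 − 4445.48)/(7825 − 5021) = 2467.52/2804 = 0.88
a = 4445.48 − 0.88(5021) = 27
Equilibrium: Y = 27 + 0.88Y + 191.04
0.12Y = 218.04, so Y = 218.04/0.12 = 1817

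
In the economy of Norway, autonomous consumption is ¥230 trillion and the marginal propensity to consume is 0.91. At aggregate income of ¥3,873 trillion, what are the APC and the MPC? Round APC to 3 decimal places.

MPC = 0.91 (the slope of the consumption function)
C = 230 + 0.91(3873) = 3754.43, so APC = 3754.43/3873 = 0.969

APC = 0.969; MPC = 0.91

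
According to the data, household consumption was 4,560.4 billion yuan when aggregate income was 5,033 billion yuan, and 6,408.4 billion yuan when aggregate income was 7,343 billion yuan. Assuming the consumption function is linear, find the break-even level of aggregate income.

Y = 2670

MPC = (6408.4 − 4560.4)/(7343 − 5033) = 1848/2310 = 0.8
a = 4560.4 − 0.8(5033) = 4560.4 − 4026.4 = 534
Break-even: Y = a/(1−MPC) = 534/0.2 = 2670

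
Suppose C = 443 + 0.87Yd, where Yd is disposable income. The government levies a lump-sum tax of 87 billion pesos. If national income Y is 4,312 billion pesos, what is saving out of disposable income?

S = 106.25

Yd = Y − T = 4312 − 87 = 4225
C = 443 + 0.87(4225) = 443 + 3675.75 = 4118.75
S = Yd − C = 4225 − 4118.75 = 106.25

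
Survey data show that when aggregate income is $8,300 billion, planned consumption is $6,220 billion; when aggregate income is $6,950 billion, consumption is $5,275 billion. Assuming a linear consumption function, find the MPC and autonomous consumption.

MPC = 0.7; a = 410

MPC = ΔC/ΔY = (6220 − 5275)/(8300 − 6950) = 945/1350 = 0.7
a = C − MPC·Y = 5275 − 0.7(6950) = 5275 − 4865 = 410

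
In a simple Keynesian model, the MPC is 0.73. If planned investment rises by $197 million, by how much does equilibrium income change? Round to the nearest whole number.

The multiplier is 1/(1 − MPC) = 1/0.27.
ΔY = 197/0.27 = 729.63 ≈ 730

ΔY ≈ 730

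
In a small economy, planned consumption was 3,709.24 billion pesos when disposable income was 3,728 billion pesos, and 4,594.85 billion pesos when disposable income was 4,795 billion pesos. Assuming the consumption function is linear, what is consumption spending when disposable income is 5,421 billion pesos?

MPC = (4594.85 − 3709.24)/(4795 − 3728) = 885.61/1067 = 0.83
a = 3709.24 − 0.83(3728) = 3709.24 − 3094.24 = 615
C = 615 + 0.83(5421) = 615 + 4499.43 = 5114.43

C = 5114.43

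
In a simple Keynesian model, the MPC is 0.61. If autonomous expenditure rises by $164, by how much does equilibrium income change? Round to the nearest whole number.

ΔY ≈ 421

The multiplier is 1/(1 − MPC) = 1/0.39.
ΔY = 164/0.39 = 420.51 ≈ 421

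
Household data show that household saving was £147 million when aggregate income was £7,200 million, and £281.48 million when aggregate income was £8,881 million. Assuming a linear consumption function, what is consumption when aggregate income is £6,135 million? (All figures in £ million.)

MPS = ΔS/ΔY = (281.48 − 147)/(8881 − 7200) = 134.48/1681 = 0.08
MPC = 1 − MPS = 0.92
Autonomous saving = 147 − 0.08(7200) = -429, so a = 429
C = 429 + 0.92(6135) = 429 + 5644.2 = 6073.2

C = 6073.2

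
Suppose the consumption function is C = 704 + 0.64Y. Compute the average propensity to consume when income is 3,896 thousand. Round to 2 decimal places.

C = 704 + 0.64(3896) = 3197.44
APC = C/Y = 3197.44/3896 = 0.82

APC = 0.82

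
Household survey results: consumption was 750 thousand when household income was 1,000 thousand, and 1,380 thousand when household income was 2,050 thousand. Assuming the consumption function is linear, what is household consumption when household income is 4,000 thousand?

C = 2550

MPC = (1380 − 750)/(2050 − 1000) = 630/1050 = 0.6
a = 750 − 0.6(1000) = 750 − 600 = 150
C = 150 + 0.6(4000) = 150 + 2400 = 2550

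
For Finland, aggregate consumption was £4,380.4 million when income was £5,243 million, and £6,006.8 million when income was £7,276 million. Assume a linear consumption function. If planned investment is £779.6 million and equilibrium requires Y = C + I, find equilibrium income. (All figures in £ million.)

MPC = (6006.8 − 4380.4)/(7276 − 5243) = 1626.4/2033 = 0.8
a = 4380.4 − 0.8(5243) = 186
Equilibrium: Y = 186 + 0.8Y + 779.6
0.2Y = 965.6, so Y = 965.6/0.2 = 4828

Y = 4828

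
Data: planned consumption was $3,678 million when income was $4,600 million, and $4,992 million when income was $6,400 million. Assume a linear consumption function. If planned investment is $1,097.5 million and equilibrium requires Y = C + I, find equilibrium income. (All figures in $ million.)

Y = 5250

MPC = (4992 − 3678)/(6400 − 4600) = 1314/1800 = 0.73
a = 3678 − 0.73(4600) = 320
Equilibrium: Y = 320 + 0.73Y + 1097.5
0.27Y = 1417.5, so Y = 1417.5/0.27 = 5250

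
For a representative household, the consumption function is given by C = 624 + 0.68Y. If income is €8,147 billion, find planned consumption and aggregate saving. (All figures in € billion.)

C = 6163.96; S = 1983.04

C = 624 + 0.68(8147) = 624 + 5539.96 = 6163.96
S = Y − C = 8147 − 6163.96 = 1983.04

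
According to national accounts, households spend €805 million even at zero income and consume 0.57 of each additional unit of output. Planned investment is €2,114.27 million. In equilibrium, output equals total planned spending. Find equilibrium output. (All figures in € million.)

Y = C + I = 805 + 0.57Y + 2114.27
Y − 0.57Y = 2919.27
0.43Y = 2919.27, so Y = 2919.27/0.43 = 6789

Y = 6789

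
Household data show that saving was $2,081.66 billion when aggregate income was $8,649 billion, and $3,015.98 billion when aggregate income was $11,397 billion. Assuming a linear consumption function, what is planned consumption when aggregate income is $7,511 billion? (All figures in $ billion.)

C = 5816.26

MPS = ΔS/ΔY = (3015.98 − 2081.66)/(11397 − 8649) = 934.32/2748 = 0.34
MPC = 1 − MPS = 0.66
Autonomous saving = 2081.66 − 0.34(8649) = -859, so a = 859
C = 859 + 0.66(7511) = 859 + 4957.26 = 5816.26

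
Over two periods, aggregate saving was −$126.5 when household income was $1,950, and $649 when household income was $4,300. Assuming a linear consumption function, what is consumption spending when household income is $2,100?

C = 2177

MPS = ΔS/ΔY = (649 − (-126.5))/(4300 − 1950) = 775.5/2350 = 0.33
MPC = 1 − MPS = 0.67
Autonomous saving = -126.5 − 0.33(1950) = -770, so a = 770
C = 770 + 0.67(2100) = 770 + 1407 = 2177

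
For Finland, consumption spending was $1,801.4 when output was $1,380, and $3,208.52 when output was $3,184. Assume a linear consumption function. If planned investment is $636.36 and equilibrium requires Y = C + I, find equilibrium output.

MPC = (3208.52 − 1801.4)/(3184 − 1380) = 1407.12/1804 = 0.78
a = 1801.4 − 0.78(1380) = 725
Equilibrium: Y = 725 + 0.78Y + 636.36
0.22Y = 1361.36, so Y = 1361.36/0.22 = 6188

Y = 6188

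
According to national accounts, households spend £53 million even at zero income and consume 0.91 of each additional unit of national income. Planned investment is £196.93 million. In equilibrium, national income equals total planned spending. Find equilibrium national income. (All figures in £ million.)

Y = 2777

Y = C + I = 53 + 0.91Y + 196.93
Y − 0.91Y = 249.93
0.09Y = 249.93, so Y = 249.93/0.09 = 2777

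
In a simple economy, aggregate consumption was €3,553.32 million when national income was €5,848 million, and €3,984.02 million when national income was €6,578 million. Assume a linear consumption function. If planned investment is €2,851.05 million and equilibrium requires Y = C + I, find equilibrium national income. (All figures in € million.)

MPC = (3984.02 − 3553.32)/(6578 − 5848) = 430.7/730 = 0.59
a = 3553.32 − 0.59(5848) = 103
Equilibrium: Y = 103 + 0.59Y + 2851.05
0.41Y = 2954.05, so Y = 2954.05/0.41 = 7205

Y = 7205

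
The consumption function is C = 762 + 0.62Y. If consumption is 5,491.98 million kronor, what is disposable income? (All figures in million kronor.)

Y = 7629

762 + 0.62Y = 5491.98
0.62Y = 4729.98, so Y = 4729.98/0.62 = 7629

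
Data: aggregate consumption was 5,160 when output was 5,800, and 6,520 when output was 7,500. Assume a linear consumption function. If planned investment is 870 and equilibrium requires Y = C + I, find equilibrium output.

MPC = (6520 − 5160)/(7500 − 5800) = 1360/1700 = 0.8
a = 5160 − 0.8(5800) = 520
Equilibrium: Y = 520 + 0.8Y + 870
0.2Y = 1390, so Y = 1390/0.2 = 6950

Y = 6950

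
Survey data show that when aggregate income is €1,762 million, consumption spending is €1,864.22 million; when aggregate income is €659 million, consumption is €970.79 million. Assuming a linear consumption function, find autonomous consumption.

MPC = ΔC/ΔY = (1864.22 − 970.79)/(1762 − 659) = 893.43/1103 = 0.81
a = C − MPC·Y = 970.79 − 0.81(659) = 970.79 − 533.79 = 437

a = 437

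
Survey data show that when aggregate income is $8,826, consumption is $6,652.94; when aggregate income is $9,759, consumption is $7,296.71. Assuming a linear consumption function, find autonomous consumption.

MPC = ΔC/ΔY = (7296.71 − 6652.94)/(9759 − 8826) = 643.77/933 = 0.69
a = C − MPC·Y = 6652.94 − 0.69(8826) = 6652.94 − 6089.94 = 563

a = 563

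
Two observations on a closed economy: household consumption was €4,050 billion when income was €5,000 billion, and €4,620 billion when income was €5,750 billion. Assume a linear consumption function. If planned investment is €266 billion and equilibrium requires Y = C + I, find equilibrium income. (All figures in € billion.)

Y = 2150

MPC = (4620 − 4050)/(5750 − 5000) = 570/750 = 0.76
a = 4050 − 0.76(5000) = 250
Equilibrium: Y = 250 + 0.76Y + 266
0.24Y = 516, so Y = 516/0.24 = 2150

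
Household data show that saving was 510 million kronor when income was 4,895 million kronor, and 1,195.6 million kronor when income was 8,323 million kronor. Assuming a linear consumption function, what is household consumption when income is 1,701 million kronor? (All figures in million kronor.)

C = 1829.8

MPS = ΔS/ΔY = (1195.6 − 510)/(8323 − 4895) = 685.6/3428 = 0.2
MPC = 1 − MPS = 0.8
Autonomous saving = 510 − 0.2(4895) = -469, so a = 469
C = 469 + 0.8(1701) = 469 + 1360.8 = 1829.8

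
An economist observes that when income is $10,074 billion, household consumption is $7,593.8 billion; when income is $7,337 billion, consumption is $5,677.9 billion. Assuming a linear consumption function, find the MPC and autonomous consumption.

MPC = ΔC/ΔY = (7593.8 − 5677.9)/(10074 − 7337) = 1915.9/2737 = 0.7
a = C − MPC·Y = 5677.9 − 0.7(7337) = 5677.9 − 5135.9 = 542

MPC = 0.7; a = 542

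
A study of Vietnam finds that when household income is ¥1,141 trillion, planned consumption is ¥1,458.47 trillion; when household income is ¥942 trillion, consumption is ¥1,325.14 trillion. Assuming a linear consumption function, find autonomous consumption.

MPC = ΔC/ΔY = (1458.47 − 1325.14)/(1141 − 942) = 133.33/199 = 0.67
a = C − MPC·Y = 1325.14 − 0.67(942) = 1325.14 − 631.14 = 694

a = 694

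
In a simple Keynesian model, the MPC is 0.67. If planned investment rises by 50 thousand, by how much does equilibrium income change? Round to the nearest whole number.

The multiplier is 1/(1 − MPC) = 1/0.33.
ΔY = 50/0.33 = 151.52 ≈ 152

ΔY ≈ 152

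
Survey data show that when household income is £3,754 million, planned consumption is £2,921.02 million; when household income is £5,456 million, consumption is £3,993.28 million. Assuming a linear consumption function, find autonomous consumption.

MPC = ΔC/ΔY = (3993.28 − 2921.02)/(5456 − 3754) = 1072.26/1702 = 0.63
a = C − MPC·Y = 2921.02 − 0.63(3754) = 2921.02 − 2365.02 = 556

a = 556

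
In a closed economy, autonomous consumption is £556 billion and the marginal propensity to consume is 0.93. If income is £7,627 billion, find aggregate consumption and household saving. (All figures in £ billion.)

C = 556 + 0.93(7627) = 556 + 7093.11 = 7649.11
S = Y − C = 7627 − 7649.11 = -22.11

C = 7649.11; S = -22.11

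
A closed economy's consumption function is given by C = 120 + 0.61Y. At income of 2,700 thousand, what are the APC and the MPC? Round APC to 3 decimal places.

MPC = 0.61 (the slope of the consumption function)
C = 120 + 0.61(2700) = 1767, so APC = 1767/2700 = 0.654

APC = 0.654; MPC = 0.61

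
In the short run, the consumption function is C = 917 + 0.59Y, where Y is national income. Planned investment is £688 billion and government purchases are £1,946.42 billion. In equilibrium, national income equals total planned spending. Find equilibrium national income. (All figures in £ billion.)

Y = 8662

Y = C + I + G = 917 + 0.59Y + 688 + 1946.42
Y − 0.59Y = 3551.42
0.41Y = 3551.42, so Y = 3551.42/0.41 = 8662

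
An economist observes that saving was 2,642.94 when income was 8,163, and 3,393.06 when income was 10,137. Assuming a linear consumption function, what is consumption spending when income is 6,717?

MPS = ΔS/ΔY = (3393.06 − 2642.94)/(10137 − 8163) = 750.12/1974 = 0.38
MPC = 1 − MPS = 0.62
Autonomous saving = 2642.94 − 0.38(8163) = -459, so a = 459
C = 459 + 0.62(6717) = 459 + 4164.54 = 4623.54

C = 4623.54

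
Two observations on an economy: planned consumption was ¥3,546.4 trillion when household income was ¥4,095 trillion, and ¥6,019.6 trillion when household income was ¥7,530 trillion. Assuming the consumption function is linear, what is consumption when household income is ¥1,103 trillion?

C = 1392.16

MPC = (6019.6 − 3546.4)/(7530 − 4095) = 2473.2/3435 = 0.72
a = 3546.4 − 0.72(4095) = 3546.4 − 2948.4 = 598
C = 598 + 0.72(1103) = 598 + 794.16 = 1392.16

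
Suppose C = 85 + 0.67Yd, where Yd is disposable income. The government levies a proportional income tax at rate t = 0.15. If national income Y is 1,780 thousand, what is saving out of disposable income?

S = 414.29

Yd = (1 − 0.15)(1780) = 0.85(1780) = 1513
C = 85 + 0.67(1513) = 85 + 1013.71 = 1098.71
S = Yd − C = 1513 − 1098.71 = 414.29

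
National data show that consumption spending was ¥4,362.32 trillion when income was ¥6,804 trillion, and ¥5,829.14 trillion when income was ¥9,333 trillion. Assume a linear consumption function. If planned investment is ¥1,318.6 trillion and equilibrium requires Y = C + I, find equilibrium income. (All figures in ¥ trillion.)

MPC = (5829.14 − 4362.32)/(9333 − 6804) = 1466.82/2529 = 0.58
a = 4362.32 − 0.58(6804) = 416
Equilibrium: Y = 416 + 0.58Y + 1318.6
0.42Y = 1734.6, so Y = 1734.6/0.42 = 4130

Y = 4130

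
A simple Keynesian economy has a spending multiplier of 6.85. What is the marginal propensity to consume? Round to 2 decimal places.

MPC = 0.85

k = 1/(1 − MPC), so 1 − MPC = 1/k = 1/6.85 = 0.1460
MPC = 1 − 0.1460 = 0.85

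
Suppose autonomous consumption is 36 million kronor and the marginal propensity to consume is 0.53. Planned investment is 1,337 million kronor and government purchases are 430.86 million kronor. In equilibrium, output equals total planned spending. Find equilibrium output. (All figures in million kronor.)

Y = C + I + G = 36 + 0.53Y + 1337 + 430.86
Y − 0.53Y = 1803.86
0.47Y = 1803.86, so Y = 1803.86/0.47 = 3838

Y = 3838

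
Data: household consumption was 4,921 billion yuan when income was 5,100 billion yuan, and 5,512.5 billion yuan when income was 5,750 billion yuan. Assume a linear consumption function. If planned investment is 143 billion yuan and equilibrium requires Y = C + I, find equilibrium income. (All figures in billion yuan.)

Y = 4700

MPC = (5512.5 − 4921)/(5750 − 5100) = 591.5/650 = 0.91
a = 4921 − 0.91(5100) = 280
Equilibrium: Y = 280 + 0.91Y + 143
0.09Y = 423, so Y = 423/0.09 = 4700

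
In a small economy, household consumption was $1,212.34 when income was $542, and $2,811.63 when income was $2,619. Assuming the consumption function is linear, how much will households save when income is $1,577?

MPC = (2811.63 − 1212.34)/(2619 − 542) = 1599.29/2077 = 0.77
a = 1212.34 − 0.77(542) = 1212.34 − 417.34 = 795
C = 795 + 0.77(1577) = 2009.29
S = 1577 − 2009.29 = -432.29

S = -432.29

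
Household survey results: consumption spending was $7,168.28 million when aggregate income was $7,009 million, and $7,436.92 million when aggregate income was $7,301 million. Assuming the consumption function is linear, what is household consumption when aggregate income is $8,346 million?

MPC = (7436.92 − 7168.28)/(7301 − 7009) = 268.64/292 = 0.92
a = 7168.28 − 0.92(7009) = 7168.28 − 6448.28 = 720
C = 720 + 0.92(8346) = 720 + 7678.32 = 8398.32

C = 8398.32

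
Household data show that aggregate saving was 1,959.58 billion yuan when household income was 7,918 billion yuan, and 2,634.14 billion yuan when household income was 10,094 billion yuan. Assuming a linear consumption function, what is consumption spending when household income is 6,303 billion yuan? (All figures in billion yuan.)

MPS = ΔS/ΔY = (2634.14 − 1959.58)/(10094 − 7918) = 674.56/2176 = 0.31
MPC = 1 − MPS = 0.69
Autonomous saving = 1959.58 − 0.31(7918) = -495, so a = 495
C = 495 + 0.69(6303) = 495 + 4349.07 = 4844.07

C = 4844.07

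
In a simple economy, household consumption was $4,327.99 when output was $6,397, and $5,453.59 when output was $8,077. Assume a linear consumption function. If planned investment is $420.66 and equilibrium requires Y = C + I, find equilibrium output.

Y = 1402

MPC = (5453.59 − 4327.99)/(8077 − 6397) = 1125.6/1680 = 0.67
a = 4327.99 − 0.67(6397) = 42
Equilibrium: Y = 42 + 0.67Y + 420.66
0.33Y = 462.66, so Y = 462.66/0.33 = 1402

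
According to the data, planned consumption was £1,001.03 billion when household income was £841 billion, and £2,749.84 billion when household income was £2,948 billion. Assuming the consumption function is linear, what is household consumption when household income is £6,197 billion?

MPC = (2749.84 − 1001.03)/(2948 − 841) = 1748.81/2107 = 0.83
a = 1001.03 − 0.83(841) = 1001.03 − 698.03 = 303
C = 303 + 0.83(6197) = 303 + 5143.51 = 5446.51

C = 5446.51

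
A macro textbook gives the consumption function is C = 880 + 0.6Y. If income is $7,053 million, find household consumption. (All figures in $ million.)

C = 880 + 0.6(7053) = 880 + 4231.8 = 5111.8

C = 5111.8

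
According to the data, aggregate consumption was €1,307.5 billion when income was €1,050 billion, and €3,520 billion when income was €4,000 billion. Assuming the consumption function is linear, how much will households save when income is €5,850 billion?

S = 942.5

MPC = (3520 − 1307.5)/(4000 − 1050) = 2212.5/2950 = 0.75
a = 1307.5 − 0.75(1050) = 1307.5 − 787.5 = 520
C = 520 + 0.75(5850) = 4907.5
S = 5850 − 4907.5 = 942.5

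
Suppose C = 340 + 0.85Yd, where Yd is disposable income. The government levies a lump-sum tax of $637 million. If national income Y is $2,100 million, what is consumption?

Yd = Y − T = 2100 − 637 = 1463
C = 340 + 0.85(1463) = 340 + 1243.55 = 1583.55

C = 1583.55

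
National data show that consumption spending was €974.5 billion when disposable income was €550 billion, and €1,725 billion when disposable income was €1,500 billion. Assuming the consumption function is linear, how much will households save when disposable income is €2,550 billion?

MPC = (1725 − 974.5)/(1500 − 550) = 750.5/950 = 0.79
a = 974.5 − 0.79(550) = 974.5 − 434.5 = 540
C = 540 + 0.79(2550) = 2554.5
S = 2550 − 2554.5 = -4.5

S = -4.5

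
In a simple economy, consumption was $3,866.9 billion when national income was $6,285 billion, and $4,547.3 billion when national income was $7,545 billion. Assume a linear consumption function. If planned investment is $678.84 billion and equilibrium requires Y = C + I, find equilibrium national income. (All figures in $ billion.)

Y = 2504

MPC = (4547.3 − 3866.9)/(7545 − 6285) = 680.4/1260 = 0.54
a = 3866.9 − 0.54(6285) = 473
Equilibrium: Y = 473 + 0.54Y + 678.84
0.46Y = 1151.84, so Y = 1151.84/0.46 = 2504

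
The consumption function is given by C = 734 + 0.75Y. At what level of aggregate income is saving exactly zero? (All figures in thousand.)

At break-even, C = Y: 734 + 0.75Y = Y
0.25Y = 734, so Y = 734/0.25 = 2936

Y = 2936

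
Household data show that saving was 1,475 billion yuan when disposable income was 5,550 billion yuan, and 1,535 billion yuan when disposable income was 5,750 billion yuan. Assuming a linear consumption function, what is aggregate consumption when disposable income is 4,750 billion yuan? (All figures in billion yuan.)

MPS = ΔS/ΔY = (1535 − 1475)/(5750 − 5550) = 60/200 = 0.3
MPC = 1 − MPS = 0.7
Autonomous saving = 1475 − 0.3(5550) = -190, so a = 190
C = 190 + 0.7(4750) = 190 + 3325 = 3515

C = 3515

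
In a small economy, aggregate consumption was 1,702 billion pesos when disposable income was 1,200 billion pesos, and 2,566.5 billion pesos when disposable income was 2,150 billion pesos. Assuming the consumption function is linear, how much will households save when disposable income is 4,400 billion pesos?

S = -214

MPC = (2566.5 − 1702)/(2150 − 1200) = 864.5/950 = 0.91
a = 1702 − 0.91(1200) = 1702 − 1092 = 610
C = 610 + 0.91(4400) = 4614
S = 4400 − 4614 = -214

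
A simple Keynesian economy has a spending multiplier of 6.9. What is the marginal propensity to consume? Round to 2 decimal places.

k = 1/(1 − MPC), so 1 − MPC = 1/k = 1/6.9 = 0.1449
MPC = 1 − 0.1449 = 0.86

MPC = 0.86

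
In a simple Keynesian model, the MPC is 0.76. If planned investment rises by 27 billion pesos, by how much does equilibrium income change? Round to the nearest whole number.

The multiplier is 1/(1 − MPC) = 1/0.24.
ΔY = 27/0.24 = 112.50 ≈ 113

ΔY ≈ 113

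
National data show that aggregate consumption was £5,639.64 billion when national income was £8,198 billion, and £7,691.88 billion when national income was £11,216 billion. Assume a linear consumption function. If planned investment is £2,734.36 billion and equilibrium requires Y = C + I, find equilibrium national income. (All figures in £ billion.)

Y = 8748

MPC = (7691.88 − 5639.64)/(11216 − 8198) = 2052.24/3018 = 0.68
a = 5639.64 − 0.68(8198) = 65
Equilibrium: Y = 65 + 0.68Y + 2734.36
0.32Y = 2799.36, so Y = 2799.36/0.32 = 8748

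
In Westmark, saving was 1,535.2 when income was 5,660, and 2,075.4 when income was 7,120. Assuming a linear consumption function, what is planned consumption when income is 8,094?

MPS = ΔS/ΔY = (2075.4 − 1535.2)/(7120 − 5660) = 540.2/1460 = 0.37
MPC = 1 − MPS = 0.63
Autonomous saving = 1535.2 − 0.37(5660) = -559, so a = 559
C = 559 + 0.63(8094) = 559 + 5099.22 = 5658.22

C = 5658.22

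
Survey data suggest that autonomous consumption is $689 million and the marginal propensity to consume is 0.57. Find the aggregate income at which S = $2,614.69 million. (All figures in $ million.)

Y = 7683

S = Y − C = -689 + 0.43Y
-689 + 0.43Y = 2614.69, so 0.43Y = 3303.69 and Y = 7683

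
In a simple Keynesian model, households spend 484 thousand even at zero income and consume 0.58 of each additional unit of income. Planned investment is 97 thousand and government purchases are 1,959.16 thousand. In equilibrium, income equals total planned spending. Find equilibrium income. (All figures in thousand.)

Y = 6048

Y = C + I + G = 484 + 0.58Y + 97 + 1959.16
Y − 0.58Y = 2540.16
0.42Y = 2540.16, so Y = 2540.16/0.42 = 6048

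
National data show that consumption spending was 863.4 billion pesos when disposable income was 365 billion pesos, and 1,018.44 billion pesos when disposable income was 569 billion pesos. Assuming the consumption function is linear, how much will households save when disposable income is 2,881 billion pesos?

S = 105.44

MPC = (1018.44 − 863.4)/(569 − 365) = 155.04/204 = 0.76
a = 863.4 − 0.76(365) = 863.4 − 277.4 = 586
C = 586 + 0.76(2881) = 2775.56
S = 2881 − 2775.56 = 105.44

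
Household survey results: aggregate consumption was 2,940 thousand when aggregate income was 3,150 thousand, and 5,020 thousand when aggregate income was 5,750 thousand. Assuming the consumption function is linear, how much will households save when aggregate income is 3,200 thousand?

S = 220

MPC = (5020 − 2940)/(5750 − 3150) = 2080/2600 = 0.8
a = 2940 − 0.8(3150) = 2940 − 2520 = 420
C = 420 + 0.8(3200) = 2980
S = 3200 − 2980 = 220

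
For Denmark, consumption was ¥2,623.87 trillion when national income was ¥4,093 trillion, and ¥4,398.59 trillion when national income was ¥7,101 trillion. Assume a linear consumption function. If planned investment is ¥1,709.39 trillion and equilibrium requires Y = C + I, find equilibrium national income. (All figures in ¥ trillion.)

Y = 4679

MPC = (4398.59 − 2623.87)/(7101 − 4093) = 1774.72/3008 = 0.59
a = 2623.87 − 0.59(4093) = 209
Equilibrium: Y = 209 + 0.59Y + 1709.39
0.41Y = 1918.39, so Y = 1918.39/0.41 = 4679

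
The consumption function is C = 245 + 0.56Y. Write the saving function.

S = -245 + 0.44Y

S = Y − C = Y − (245 + 0.56Y) = -245 + (1 − 0.56)Y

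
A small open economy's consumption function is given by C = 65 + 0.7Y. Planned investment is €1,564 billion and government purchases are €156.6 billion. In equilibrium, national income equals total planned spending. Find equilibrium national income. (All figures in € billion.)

Y = 5952

Y = C + I + G = 65 + 0.7Y + 1564 + 156.6
Y − 0.7Y = 1785.6
0.3Y = 1785.6, so Y = 1785.6/0.3 = 5952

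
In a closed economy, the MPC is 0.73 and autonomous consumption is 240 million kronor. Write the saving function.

S = -240 + 0.27Y

S = Y − C = Y − (240 + 0.73Y) = -240 + (1 − 0.73)Y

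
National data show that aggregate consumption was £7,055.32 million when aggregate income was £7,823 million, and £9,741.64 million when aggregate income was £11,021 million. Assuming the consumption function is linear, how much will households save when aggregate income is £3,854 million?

MPC = (9741.64 − 7055.32)/(11021 − 7823) = 2686.32/3198 = 0.84
a = 7055.32 − 0.84(7823) = 7055.32 − 6571.32 = 484
C = 484 + 0.84(3854) = 3721.36
S = 3854 − 3721.36 = 132.64

S = 132.64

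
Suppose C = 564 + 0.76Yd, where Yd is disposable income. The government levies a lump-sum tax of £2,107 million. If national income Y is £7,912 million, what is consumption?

C = 4975.8

Yd = Y − T = 7912 − 2107 = 5805
C = 564 + 0.76(5805) = 564 + 4411.8 = 4975.8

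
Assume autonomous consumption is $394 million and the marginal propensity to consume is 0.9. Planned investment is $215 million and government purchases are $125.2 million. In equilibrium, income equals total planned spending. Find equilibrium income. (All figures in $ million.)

Y = C + I + G = 394 + 0.9Y + 215 + 125.2
Y − 0.9Y = 734.2
0.1Y = 734.2, so Y = 734.2/0.1 = 7342

Y = 7342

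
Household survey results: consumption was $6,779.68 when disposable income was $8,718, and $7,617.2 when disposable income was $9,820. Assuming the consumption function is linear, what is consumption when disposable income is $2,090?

C = 1742.4

MPC = (7617.2 − 6779.68)/(9820 − 8718) = 837.52/1102 = 0.76
a = 6779.68 − 0.76(8718) = 6779.68 − 6625.68 = 154
C = 154 + 0.76(2090) = 154 + 1588.4 = 1742.4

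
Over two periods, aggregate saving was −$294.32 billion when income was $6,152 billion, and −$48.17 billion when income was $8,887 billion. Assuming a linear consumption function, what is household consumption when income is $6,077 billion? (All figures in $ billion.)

MPS = ΔS/ΔY = (-48.17 − (-294.32))/(8887 − 6152) = 246.15/2735 = 0.09
MPC = 1 − MPS = 0.91
Autonomous saving = -294.32 − 0.09(6152) = -848, so a = 848
C = 848 + 0.91(6077) = 848 + 5530.07 = 6378.07

C = 6378.07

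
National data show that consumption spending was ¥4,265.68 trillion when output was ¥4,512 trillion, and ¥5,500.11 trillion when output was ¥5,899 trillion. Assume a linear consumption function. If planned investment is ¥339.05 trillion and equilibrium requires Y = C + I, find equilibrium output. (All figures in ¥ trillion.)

Y = 5355

MPC = (5500.11 − 4265.68)/(5899 − 4512) = 1234.43/1387 = 0.89
a = 4265.68 − 0.89(4512) = 250
Equilibrium: Y = 250 + 0.89Y + 339.05
0.11Y = 589.05, so Y = 589.05/0.11 = 5355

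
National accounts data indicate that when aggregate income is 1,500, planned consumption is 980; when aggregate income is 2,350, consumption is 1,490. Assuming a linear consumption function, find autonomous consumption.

MPC = ΔC/ΔY = (1490 − 980)/(2350 − 1500) = 510/850 = 0.6
a = C − MPC·Y = 980 − 0.6(1500) = 980 − 900 = 80

a = 80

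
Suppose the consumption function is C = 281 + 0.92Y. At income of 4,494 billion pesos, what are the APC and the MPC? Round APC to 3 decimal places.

APC = 0.983; MPC = 0.92

MPC = 0.92 (the slope of the consumption function)
C = 281 + 0.92(4494) = 4415.48, so APC = 4415.48/4494 = 0.983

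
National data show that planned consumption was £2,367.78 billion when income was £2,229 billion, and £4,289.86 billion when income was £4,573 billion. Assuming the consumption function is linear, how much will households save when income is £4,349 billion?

MPC = (4289.86 − 2367.78)/(4573 − 2229) = 1922.08/2344 = 0.82
a = 2367.78 − 0.82(2229) = 2367.78 − 1827.78 = 540
C = 540 + 0.82(4349) = 4106.18
S = 4349 − 4106.18 = 242.82

S = 242.82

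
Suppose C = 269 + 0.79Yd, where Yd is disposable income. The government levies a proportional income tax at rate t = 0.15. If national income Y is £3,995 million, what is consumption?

Yd = (1 − 0.15)(3995) = 0.85(3995) = 3395.75
C = 269 + 0.79(3395.75) = 269 + 2682.6425 = 2951.6425

C = 2951.6425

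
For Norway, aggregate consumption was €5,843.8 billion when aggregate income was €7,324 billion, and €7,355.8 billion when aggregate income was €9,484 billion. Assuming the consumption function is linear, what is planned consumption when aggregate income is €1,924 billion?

MPC = (7355.8 − 5843.8)/(9484 − 7324) = 1512/2160 = 0.7
a = 5843.8 − 0.7(7324) = 5843.8 − 5126.8 = 717
C = 717 + 0.7(1924) = 717 + 1346.8 = 2063.8

C = 2063.8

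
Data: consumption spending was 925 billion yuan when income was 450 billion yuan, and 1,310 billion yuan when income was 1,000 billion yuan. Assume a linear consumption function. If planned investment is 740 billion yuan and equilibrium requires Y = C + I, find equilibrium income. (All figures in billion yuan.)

MPC = (1310 − 925)/(1000 − 450) = 385/550 = 0.7
a = 925 − 0.7(450) = 610
Equilibrium: Y = 610 + 0.7Y + 740
0.3Y = 1350, so Y = 1350/0.3 = 4500

Y = 4500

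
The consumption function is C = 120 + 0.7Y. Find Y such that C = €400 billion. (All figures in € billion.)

Y = 400

120 + 0.7Y = 400
0.7Y = 280, so Y = 280/0.7 = 400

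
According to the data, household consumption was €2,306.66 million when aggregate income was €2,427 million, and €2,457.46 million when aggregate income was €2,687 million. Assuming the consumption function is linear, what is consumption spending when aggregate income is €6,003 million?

MPC = (2457.46 − 2306.66)/(2687 − 2427) = 150.8/260 = 0.58
a = 2306.66 − 0.58(2427) = 2306.66 − 1407.66 = 899
C = 899 + 0.58(6003) = 899 + 3481.74 = 4380.74

C = 4380.74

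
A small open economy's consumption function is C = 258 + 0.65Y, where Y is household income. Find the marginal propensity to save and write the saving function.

MPS = 1 − MPC = 1 − 0.65 = 0.35
S = Y − C = -258 + 0.35Y

MPS = 0.35; S = -258 + 0.35Y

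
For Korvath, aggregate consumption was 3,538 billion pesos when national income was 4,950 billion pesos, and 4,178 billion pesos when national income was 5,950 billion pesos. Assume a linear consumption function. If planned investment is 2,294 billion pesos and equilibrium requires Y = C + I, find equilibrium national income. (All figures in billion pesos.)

MPC = (4178 − 3538)/(5950 − 4950) = 640/1000 = 0.64
a = 3538 − 0.64(4950) = 370
Equilibrium: Y = 370 + 0.64Y + 2294
0.36Y = 2664, so Y = 2664/0.36 = 7400

Y = 7400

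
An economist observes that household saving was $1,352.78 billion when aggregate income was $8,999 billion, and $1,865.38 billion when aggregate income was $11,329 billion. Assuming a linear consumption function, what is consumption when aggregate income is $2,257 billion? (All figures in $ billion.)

MPS = ΔS/ΔY = (1865.38 − 1352.78)/(11329 − 8999) = 512.6/2330 = 0.22
MPC = 1 − MPS = 0.78
Autonomous saving = 1352.78 − 0.22(8999) = -627, so a = 627
C = 627 + 0.78(2257) = 627 + 1760.46 = 2387.46

C = 2387.46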